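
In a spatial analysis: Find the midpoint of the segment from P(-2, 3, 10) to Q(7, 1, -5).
Midpoint = ((-2+7)/2, (3+1)/2, (10-5)/2) = (2.5, 2, 2.5)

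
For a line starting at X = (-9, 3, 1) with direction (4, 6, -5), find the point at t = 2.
P(2) = (-9 + 4(2), 3 + 6(2), 1 + (-5)(2)) = (-1, 15, -9)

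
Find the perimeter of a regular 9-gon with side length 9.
Perimeter = number of sides * side length
Perimeter = 9 * 9
Perimeter = 81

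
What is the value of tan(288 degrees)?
tan(288 degrees) = -3.0777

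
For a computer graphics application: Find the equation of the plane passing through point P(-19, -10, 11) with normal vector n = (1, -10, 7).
d = n·P = (1)(-19) + (-10)(-10) + (7)(11) = 158
Plane: x - 10y + 7z = 158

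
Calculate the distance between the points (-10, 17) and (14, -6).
Using the distance formula: d = sqrt((x₂-x₁)² + (y₂-y₁)²)
dx = 14 - (-10) = 24
dy = (-6) - 17 = -23
d = sqrt(24² + (-23)²) = sqrt(576 + 529) = sqrt(1105) = 33.24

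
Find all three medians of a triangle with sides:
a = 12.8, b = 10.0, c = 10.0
Using m_x = ½√(2y² + 2z² - x²):
m_a = ½√(2·10.0² + 2·10.0² - 12.8²) = ½√236.16 = 7.684
m_b = ½√(2·12.8² + 2·10.0² - 10.0²) = ½√427.68 = 10.34
m_c = ½√(2·12.8² + 2·10.0² - 10.0²) = ½√427.68 = 10.34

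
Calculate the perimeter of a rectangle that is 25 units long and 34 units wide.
Perimeter = 2 * (length + width)
Perimeter = 2 * (25 + 34)
Perimeter = 2 * 59
Perimeter = 118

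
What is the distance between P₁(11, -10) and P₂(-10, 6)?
Using the distance formula: d = sqrt((x₂-x₁)² + (y₂-y₁)²)
dx = (-10) - 11 = -21
dy = 6 - (-10) = 16
d = sqrt((-21)² + 16²) = sqrt(441 + 256) = sqrt(697) = 26.40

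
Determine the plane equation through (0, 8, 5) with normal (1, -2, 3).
d = n·P = (1)(0) + (-2)(8) + (3)(5) = -1
Plane: x - 2y + 3z = -1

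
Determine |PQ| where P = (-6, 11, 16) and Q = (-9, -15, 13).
d = √[(-3)² + (-26)² + (-3)²] = √694 = 26.34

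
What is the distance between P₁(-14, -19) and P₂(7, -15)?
Using the distance formula: d = sqrt((x₂-x₁)² + (y₂-y₁)²)
dx = 7 - (-14) = 21
dy = (-15) - (-19) = 4
d = sqrt(21² + 4²) = sqrt(441 + 16) = sqrt(457) = 21.38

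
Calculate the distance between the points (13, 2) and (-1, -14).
Using the distance formula: d = sqrt((x₂-x₁)² + (y₂-y₁)²)
dx = (-1) - 13 = -14
dy = (-14) - 2 = -16
d = sqrt((-14)² + (-16)²) = sqrt(196 + 256) = sqrt(452) = 21.26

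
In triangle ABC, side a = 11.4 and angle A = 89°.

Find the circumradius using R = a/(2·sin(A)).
R = a/(2·sin(A)) = 11.4/(2·sin(89°))
R = 11.4/(2·0.999848) = 11.4/1.999695 = 5.701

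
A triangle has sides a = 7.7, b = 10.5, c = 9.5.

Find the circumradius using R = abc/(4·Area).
s = (a+b+c)/2 = 13.85
Area = √(s(s-a)(s-b)(s-c)) = √(13.85·6.15·3.35·4.35) = 35.2314
R = abc/(4·Area) = (7.7·10.5·9.5)/(4·35.2314) = 768.075/140.9256 = 5.45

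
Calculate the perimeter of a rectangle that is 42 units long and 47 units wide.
Perimeter = 2 * (length + width)
Perimeter = 2 * (42 + 47)
Perimeter = 2 * 89
Perimeter = 178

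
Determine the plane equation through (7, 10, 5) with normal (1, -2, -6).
d = n·P = (1)(7) + (-2)(10) + (-6)(5) = -43
Plane: x - 2y - 6z = -43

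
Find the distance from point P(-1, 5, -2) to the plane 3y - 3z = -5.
d = |0(-1) + 3(5) + (-3)(-2) - (-5)| / √(0² + 3² + (-3)²) = 26/√18 = 6.128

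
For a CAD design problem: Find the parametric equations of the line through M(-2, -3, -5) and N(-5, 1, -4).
Direction vector d = N - M = (-3, 4, 1)
x = -2 - 3t, y = -3 + 4t, z = -5 + t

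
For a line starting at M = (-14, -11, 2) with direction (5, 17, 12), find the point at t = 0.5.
P(0.5) = (-14 + 5(0.5), -11 + 17(0.5), 2 + 12(0.5)) = (-11.5, -2.5, 8)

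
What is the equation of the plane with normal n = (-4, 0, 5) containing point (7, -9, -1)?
d = n·P = (-4)(7) + (0)(-9) + (5)(-1) = -33
Plane: -4x + 5z = -33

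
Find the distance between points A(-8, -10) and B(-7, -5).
Using the distance formula: d = sqrt((x₂-x₁)² + (y₂-y₁)²)
dx = (-7) - (-8) = 1
dy = (-5) - (-10) = 5
d = sqrt(1² + 5²) = sqrt(1 + 25) = sqrt(26) = 5.10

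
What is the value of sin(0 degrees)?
sin(0 degrees) = 0
Decimal approximation: 0.0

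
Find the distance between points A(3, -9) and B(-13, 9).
Using the distance formula: d = sqrt((x₂-x₁)² + (y₂-y₁)²)
dx = (-13) - 3 = -16
dy = 9 - (-9) = 18
d = sqrt((-16)² + 18²) = sqrt(256 + 324) = sqrt(580) = 24.08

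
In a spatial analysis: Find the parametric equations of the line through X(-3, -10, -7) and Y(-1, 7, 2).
Direction vector d = Y - X = (2, 17, 9)
x = -3 + 2t, y = -10 + 17t, z = -7 + 9t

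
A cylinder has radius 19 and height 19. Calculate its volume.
Volume = pi * r² * h
Volume = pi * 19² * 19
Volume = pi * 361 * 19
Volume = pi * 6859
Volume = 21548.18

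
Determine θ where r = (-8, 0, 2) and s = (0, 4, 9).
r·s = 18, |r|² = 68, |s|² = 97
cos θ = 18/√6596 ≈ 0.2216
θ ≈ 77.2°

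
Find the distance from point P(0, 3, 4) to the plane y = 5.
d = |0(0) + 1(3) + 0(4) - (5)| / √(0² + 1² + 0²) = 2/√1 = 2.0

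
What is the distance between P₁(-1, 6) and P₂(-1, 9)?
Using the distance formula: d = sqrt((x₂-x₁)² + (y₂-y₁)²)
dx = (-1) - (-1) = 0
dy = 9 - 6 = 3
d = sqrt(0² + 3²) = sqrt(0 + 9) = sqrt(9) = 3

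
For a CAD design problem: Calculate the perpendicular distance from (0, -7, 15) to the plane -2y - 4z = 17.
d = |0(0) + (-2)(-7) + (-4)(15) - (17)| / √(0² + (-2)² + (-4)²) = 63/√20 = 14.09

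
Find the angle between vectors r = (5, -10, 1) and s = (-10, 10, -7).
r·s = -157, |r|² = 126, |s|² = 249
cos θ = -157/√31374 ≈ -0.8864
θ ≈ 152.4°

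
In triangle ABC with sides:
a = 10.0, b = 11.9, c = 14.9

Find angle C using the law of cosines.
cos(C) = (a² + b² - c²)/(2ab)
cos(C) = (10.0² + 11.9² - 14.9²)/(2·10.0·11.9) = 19.6/238 = 0.082353
C = arccos(0.082353) = 85.28°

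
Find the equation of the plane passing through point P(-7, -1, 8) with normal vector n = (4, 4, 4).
d = n·P = (4)(-7) + (4)(-1) + (4)(8) = 0
Plane: 4x + 4y + 4z = 0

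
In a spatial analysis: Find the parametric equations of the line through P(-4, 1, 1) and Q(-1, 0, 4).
Direction vector d = Q - P = (3, -1, 3)
x = -4 + 3t, y = 1 - t, z = 1 + 3t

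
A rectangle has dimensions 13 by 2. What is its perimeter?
Perimeter = 2 * (length + width)
Perimeter = 2 * (13 + 2)
Perimeter = 2 * 15
Perimeter = 30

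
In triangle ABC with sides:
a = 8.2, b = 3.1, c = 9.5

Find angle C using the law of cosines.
cos(C) = (a² + b² - c²)/(2ab)
cos(C) = (8.2² + 3.1² - 9.5²)/(2·8.2·3.1) = -13.4/50.84 = -0.263572
C = arccos(-0.263572) = 105.3°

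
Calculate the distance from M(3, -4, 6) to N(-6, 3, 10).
d = √[(-9)² + (7)² + (4)²] = √146 = 12.08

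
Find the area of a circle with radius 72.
Area = pi * r²
Area = pi * 72²
Area = pi * 5184
Area = 16286.02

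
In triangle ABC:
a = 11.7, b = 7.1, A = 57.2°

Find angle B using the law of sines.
sin(B)/b = sin(A)/a
sin(B) = b·sin(A)/a = 7.1·sin(57.2°)/11.7 = 0.510087
B = arcsin(0.510087) = 30.67°  (b ≤ a, so B ≤ A and the acute solution is unique)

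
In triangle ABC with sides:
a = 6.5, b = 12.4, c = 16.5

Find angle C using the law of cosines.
cos(C) = (a² + b² - c²)/(2ab)
cos(C) = (6.5² + 12.4² - 16.5²)/(2·6.5·12.4) = -76.24/161.2 = -0.472953
C = arccos(-0.472953) = 118.2°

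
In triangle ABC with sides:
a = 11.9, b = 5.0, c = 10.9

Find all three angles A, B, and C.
By the law of cosines:
cos(A) = (b² + c² - a²)/(2bc) = 0.020183  →  A = 88.84°
cos(B) = (a² + c² - b²)/(2ac) = 0.907486  →  B = 24.84°
cos(C) = (a² + b² - c²)/(2ab) = 0.401681  →  C = 66.32°
Check: A + B + C = 180.0° ✓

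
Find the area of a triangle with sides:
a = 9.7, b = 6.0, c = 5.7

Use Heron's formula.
s = (a+b+c)/2 = (9.7+6.0+5.7)/2 = 10.7
A = √(s(s-a)(s-b)(s-c)) = √(10.7·1·4.7·5)
A = √251.45 = 15.86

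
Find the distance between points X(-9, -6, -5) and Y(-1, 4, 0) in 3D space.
d = √[(8)² + (10)² + (5)²] = √189 = 13.75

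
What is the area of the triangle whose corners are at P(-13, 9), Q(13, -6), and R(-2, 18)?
Using the coordinate formula: Area = (1/2)|x₁(y₂-y₃) + x₂(y₃-y₁) + x₃(y₁-y₂)|
Area = (1/2)|(-13)((-6)-18) + 13(18-9) + (-2)(9-(-6))|
Area = (1/2)|(-13)*(-24) + 13*9 + (-2)*15|
Area = (1/2)|312 + 117 + (-30)|
Area = (1/2)*399 = 199.50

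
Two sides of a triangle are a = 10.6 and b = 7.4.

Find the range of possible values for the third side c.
By the triangle inequality: |a - b| < c < a + b
|10.6 - 7.4| < c < 10.6 + 7.4
3.2 < c < 18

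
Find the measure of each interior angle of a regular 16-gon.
Interior angle of a regular n-gon = (n-2)*180/n
Interior angle = (16-2)*180/16
Interior angle = 14*180/16
Interior angle = 2520/16
Interior angle = 157.50 degrees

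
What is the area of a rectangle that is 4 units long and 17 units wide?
Area = length * width
Area = 4 * 17
Area = 68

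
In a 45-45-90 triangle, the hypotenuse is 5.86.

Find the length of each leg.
In a 45-45-90 triangle, hypotenuse = leg·√2  →  leg = hypotenuse/√2
leg = 5.86/√2 = 4.144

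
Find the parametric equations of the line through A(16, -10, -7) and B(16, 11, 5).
Direction vector d = B - A = (0, 21, 12)
x = 16, y = -10 + 21t, z = -7 + 12t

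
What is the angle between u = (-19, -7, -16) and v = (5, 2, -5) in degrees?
u·v = -29, |u|² = 666, |v|² = 54
cos θ = -29/√35964 ≈ -0.1529
θ ≈ 98.8°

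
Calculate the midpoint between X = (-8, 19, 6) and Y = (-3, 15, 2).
Midpoint = ((-8-3)/2, (19+15)/2, (6+2)/2) = (-5.5, 17, 4)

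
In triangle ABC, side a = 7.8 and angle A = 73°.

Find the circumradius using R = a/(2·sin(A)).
R = a/(2·sin(A)) = 7.8/(2·sin(73°))
R = 7.8/(2·0.956305) = 7.8/1.912610 = 4.078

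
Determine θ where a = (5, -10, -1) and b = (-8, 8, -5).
a·b = -115, |a|² = 126, |b|² = 153
cos θ = -115/√19278 ≈ -0.8283
θ ≈ 145.9°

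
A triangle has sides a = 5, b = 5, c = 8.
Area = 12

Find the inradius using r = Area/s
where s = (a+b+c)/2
s = (5+5+8)/2 = 9
r = Area/s = 12/9 = 1.333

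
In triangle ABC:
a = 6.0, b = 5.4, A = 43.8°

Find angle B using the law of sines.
sin(B)/b = sin(A)/a
sin(B) = b·sin(A)/a = 5.4·sin(43.8°)/6.0 = 0.622929
B = arcsin(0.622929) = 38.53°  (b ≤ a, so B ≤ A and the acute solution is unique)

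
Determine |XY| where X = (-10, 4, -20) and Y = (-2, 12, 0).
d = √[(8)² + (8)² + (20)²] = √528 = 22.98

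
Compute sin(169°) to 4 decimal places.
sin(169 degrees) = 0.1908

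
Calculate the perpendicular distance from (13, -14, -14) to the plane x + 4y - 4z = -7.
d = |1(13) + 4(-14) + (-4)(-14) - (-7)| / √(1² + 4² + (-4)²) = 20/√33 = 3.482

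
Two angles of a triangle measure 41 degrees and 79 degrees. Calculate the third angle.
Sum of angles in a triangle = 180 degrees
Third angle = 180 - 41 - 79
Third angle = 60 degrees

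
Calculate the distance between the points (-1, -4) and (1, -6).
Using the distance formula: d = sqrt((x₂-x₁)² + (y₂-y₁)²)
dx = 1 - (-1) = 2
dy = (-6) - (-4) = -2
d = sqrt(2² + (-2)²) = sqrt(4 + 4) = sqrt(8) = 2.83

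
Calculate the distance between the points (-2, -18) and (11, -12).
Using the distance formula: d = sqrt((x₂-x₁)² + (y₂-y₁)²)
dx = 11 - (-2) = 13
dy = (-12) - (-18) = 6
d = sqrt(13² + 6²) = sqrt(169 + 36) = sqrt(205) = 14.32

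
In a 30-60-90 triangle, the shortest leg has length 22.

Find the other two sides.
Long leg = 22√3 = 38.11, Hypotenuse = 44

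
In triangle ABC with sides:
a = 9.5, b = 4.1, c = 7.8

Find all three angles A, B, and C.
By the law of cosines:
cos(A) = (b² + c² - a²)/(2bc) = -0.196998  →  A = 101.4°
cos(B) = (a² + c² - b²)/(2ac) = 0.906073  →  B = 25.03°
cos(C) = (a² + b² - c²)/(2ab) = 0.593325  →  C = 53.61°
Check: A + B + C = 180.0° ✓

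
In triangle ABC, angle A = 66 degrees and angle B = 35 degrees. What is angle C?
Sum of angles in a triangle = 180 degrees
Third angle = 180 - 66 - 35
Third angle = 79 degrees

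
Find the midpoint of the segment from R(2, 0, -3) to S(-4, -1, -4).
Midpoint = ((2-4)/2, (0-1)/2, (-3-4)/2) = (-1, -0.5, -3.5)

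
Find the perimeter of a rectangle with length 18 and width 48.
Perimeter = 2 * (length + width)
Perimeter = 2 * (18 + 48)
Perimeter = 2 * 66
Perimeter = 132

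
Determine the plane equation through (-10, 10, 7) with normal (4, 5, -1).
d = n·P = (4)(-10) + (5)(10) + (-1)(7) = 3
Plane: 4x + 5y - z = 3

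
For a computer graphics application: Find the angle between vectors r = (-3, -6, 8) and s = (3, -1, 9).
r·s = 69, |r|² = 109, |s|² = 91
cos θ = 69/√9919 ≈ 0.6928
θ ≈ 46.15°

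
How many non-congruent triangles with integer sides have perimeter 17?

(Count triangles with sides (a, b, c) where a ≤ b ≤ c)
With a ≤ b ≤ c and a + b + c = 17, the triangle inequality a + b > c gives c < 17/2, so c ≤ 8.
Iterate a from 1 to ⌊p/3⌋ = 5; for each a, b ranges from a to ⌊(p−a)/2⌋ with c = p − a − b, keeping only c ≥ b.
Triples: (1, 8, 8), (2, 7, 8), (3, 6, 8), …
Count = 8 triangles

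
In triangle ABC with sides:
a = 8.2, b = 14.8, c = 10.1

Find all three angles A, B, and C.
By the law of cosines:
cos(A) = (b² + c² - a²)/(2bc) = 0.848976  →  A = 31.9°
cos(B) = (a² + c² - b²)/(2ac) = -0.300592  →  B = 107.5°
cos(C) = (a² + b² - c²)/(2ab) = 0.759188  →  C = 40.61°
Check: A + B + C = 180.0° ✓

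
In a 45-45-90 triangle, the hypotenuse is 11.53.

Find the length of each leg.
In a 45-45-90 triangle, hypotenuse = leg·√2  →  leg = hypotenuse/√2
leg = 11.53/√2 = 8.153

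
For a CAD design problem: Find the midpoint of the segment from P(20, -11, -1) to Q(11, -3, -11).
Midpoint = ((20+11)/2, (-11-3)/2, (-1-11)/2) = (15.5, -7, -6)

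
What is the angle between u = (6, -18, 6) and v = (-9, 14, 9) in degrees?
u·v = -252, |u|² = 396, |v|² = 358
cos θ = -252/√141768 ≈ -0.6693
θ ≈ 132.0°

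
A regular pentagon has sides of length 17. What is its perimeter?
Perimeter = number of sides * side length
Perimeter = 5 * 17
Perimeter = 85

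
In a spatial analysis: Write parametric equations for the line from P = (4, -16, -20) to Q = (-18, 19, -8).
Direction vector d = Q - P = (-22, 35, 12)
x = 4 - 22t, y = -16 + 35t, z = -20 + 12t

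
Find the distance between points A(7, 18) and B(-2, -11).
Using the distance formula: d = sqrt((x₂-x₁)² + (y₂-y₁)²)
dx = (-2) - 7 = -9
dy = (-11) - 18 = -29
d = sqrt((-9)² + (-29)²) = sqrt(81 + 841) = sqrt(922) = 30.36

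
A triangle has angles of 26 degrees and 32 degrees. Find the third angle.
Sum of angles in a triangle = 180 degrees
Third angle = 180 - 26 - 32
Third angle = 122 degrees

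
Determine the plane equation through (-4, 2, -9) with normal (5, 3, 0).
d = n·P = (5)(-4) + (3)(2) + (0)(-9) = -14
Plane: 5x + 3y = -14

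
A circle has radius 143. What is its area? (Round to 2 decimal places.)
Area = pi * r²
Area = pi * 143²
Area = pi * 20449
Area = 64242.43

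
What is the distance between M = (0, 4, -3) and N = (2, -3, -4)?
d = √[(2)² + (-7)² + (-1)²] = √54 = 7.348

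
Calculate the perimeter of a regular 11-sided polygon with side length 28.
Perimeter = number of sides * side length
Perimeter = 11 * 28
Perimeter = 308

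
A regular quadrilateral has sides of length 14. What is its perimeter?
Perimeter = number of sides * side length
Perimeter = 4 * 14
Perimeter = 56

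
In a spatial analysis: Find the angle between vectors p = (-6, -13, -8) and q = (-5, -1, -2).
p·q = 59, |p|² = 269, |q|² = 30
cos θ = 59/√8070 ≈ 0.6568
θ ≈ 48.95°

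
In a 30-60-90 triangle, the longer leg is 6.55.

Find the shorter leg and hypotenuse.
In a 30-60-90 triangle, sides are in ratio 1 : √3 : 2.
Long leg = short leg·√3  →  short leg = 6.55/√3 = 3.782
Hypotenuse = 2·(short leg) = 2·6.55/√3 = 7.563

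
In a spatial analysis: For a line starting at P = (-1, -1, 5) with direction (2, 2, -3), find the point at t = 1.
P(1) = (-1 + 2(1), -1 + 2(1), 5 + (-3)(1)) = (1, 1, 2)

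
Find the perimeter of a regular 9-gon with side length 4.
Perimeter = number of sides * side length
Perimeter = 9 * 4
Perimeter = 36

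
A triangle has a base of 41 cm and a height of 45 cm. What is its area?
Area = (1/2) * base * height
Area = (1/2) * 41 * 45
Area = 922.50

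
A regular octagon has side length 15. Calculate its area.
For a regular 8-gon with side length s = 15:
Apothem a = s / (2*tan(pi/8)) = 15 / (2*tan(pi/8)) ≈ 18.1066
Perimeter P = 8 * 15 = 120
Area = (1/2) * P * a = (1/2) * 120 * 18.1066 = 1086.40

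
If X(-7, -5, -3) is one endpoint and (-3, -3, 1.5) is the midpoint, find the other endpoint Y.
Y = (2×(-3) - (-7), 2×(-3) - (-5), 2×1.5 - (-3)) = (1, -1, 6)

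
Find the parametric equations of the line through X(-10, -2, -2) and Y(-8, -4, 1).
Direction vector d = Y - X = (2, -2, 3)
x = -10 + 2t, y = -2 - 2t, z = -2 + 3t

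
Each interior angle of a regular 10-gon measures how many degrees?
Interior angle of a regular n-gon = (n-2)*180/n
Interior angle = (10-2)*180/10
Interior angle = 8*180/10
Interior angle = 1440/10
Interior angle = 144 degrees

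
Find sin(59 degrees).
sin(59 degrees) = 0.8572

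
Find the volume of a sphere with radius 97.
Volume = (4/3) * pi * r³
Volume = (4/3) * pi * 97³
Volume = (4/3) * pi * 912673
Volume = 3822995.72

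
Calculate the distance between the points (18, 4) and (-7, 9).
Using the distance formula: d = sqrt((x₂-x₁)² + (y₂-y₁)²)
dx = (-7) - 18 = -25
dy = 9 - 4 = 5
d = sqrt((-25)² + 5²) = sqrt(625 + 25) = sqrt(650) = 25.50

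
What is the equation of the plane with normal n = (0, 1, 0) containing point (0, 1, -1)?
d = n·P = (0)(0) + (1)(1) + (0)(-1) = 1
Plane: y = 1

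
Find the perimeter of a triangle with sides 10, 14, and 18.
Perimeter = sum of all sides
Perimeter = 10 + 14 + 18
Perimeter = 42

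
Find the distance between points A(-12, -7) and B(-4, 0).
Using the distance formula: d = sqrt((x₂-x₁)² + (y₂-y₁)²)
dx = (-4) - (-12) = 8
dy = 0 - (-7) = 7
d = sqrt(8² + 7²) = sqrt(64 + 49) = sqrt(113) = 10.63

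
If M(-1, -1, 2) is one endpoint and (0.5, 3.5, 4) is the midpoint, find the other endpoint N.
N = (2×0.5 - (-1), 2×3.5 - (-1), 2×4 - 2) = (2, 8, 6)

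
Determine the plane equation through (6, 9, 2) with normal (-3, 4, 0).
d = n·P = (-3)(6) + (4)(9) + (0)(2) = 18
Plane: -3x + 4y = 18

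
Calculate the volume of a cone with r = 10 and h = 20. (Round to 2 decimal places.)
Volume = (1/3) * pi * r² * h
Volume = (1/3) * pi * 10² * 20
Volume = (1/3) * pi * 100 * 20
Volume = (1/3) * pi * 2000
Volume = 2094.40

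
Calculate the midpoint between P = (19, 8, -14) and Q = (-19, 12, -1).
Midpoint = ((19-19)/2, (8+12)/2, (-14-1)/2) = (0, 10, -7.5)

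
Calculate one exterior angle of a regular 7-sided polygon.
Exterior angle of a regular n-gon = 360/n
Exterior angle = 360/7
Exterior angle = 51.43 degrees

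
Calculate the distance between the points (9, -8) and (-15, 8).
Using the distance formula: d = sqrt((x₂-x₁)² + (y₂-y₁)²)
dx = (-15) - 9 = -24
dy = 8 - (-8) = 16
d = sqrt((-24)² + 16²) = sqrt(576 + 256) = sqrt(832) = 28.84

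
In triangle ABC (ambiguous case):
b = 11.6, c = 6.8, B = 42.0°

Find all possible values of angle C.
sin(C)/c = sin(B)/b  →  sin(C) = c·sin(B)/b = 6.8·sin(42.0°)/11.6 = 0.392249
C₁ = arcsin(0.392249) = 23.09°,  C₂ = 180° - C₁ = 156.91°
Check C₂: A = 180° - 42.0° - 156.91° = -18.91° ≤ 0, rejected
C = 23.09° (one solution)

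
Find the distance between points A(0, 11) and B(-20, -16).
Using the distance formula: d = sqrt((x₂-x₁)² + (y₂-y₁)²)
dx = (-20) - 0 = -20
dy = (-16) - 11 = -27
d = sqrt((-20)² + (-27)²) = sqrt(400 + 729) = sqrt(1129) = 33.60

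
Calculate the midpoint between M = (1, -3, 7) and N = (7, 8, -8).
Midpoint = ((1+7)/2, (-3+8)/2, (7-8)/2) = (4, 2.5, -0.5)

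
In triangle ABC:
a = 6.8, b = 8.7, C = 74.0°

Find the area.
Using A = ½ab·sin(C):
A = ½·6.8·8.7·sin(74.0°) = ½·59.16·0.961262 = 28.43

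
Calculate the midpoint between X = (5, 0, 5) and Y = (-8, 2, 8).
Midpoint = ((5-8)/2, (0+2)/2, (5+8)/2) = (-1.5, 1, 6.5)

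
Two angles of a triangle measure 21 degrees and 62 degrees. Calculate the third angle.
Sum of angles in a triangle = 180 degrees
Third angle = 180 - 21 - 62
Third angle = 97 degrees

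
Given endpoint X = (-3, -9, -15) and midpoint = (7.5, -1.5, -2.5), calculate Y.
Y = (2×7.5 - (-3), 2×(-1.5) - (-9), 2×(-2.5) - (-15)) = (18, 6, 10)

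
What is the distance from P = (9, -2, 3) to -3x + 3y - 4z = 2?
d = |(-3)(9) + 3(-2) + (-4)(3) - (2)| / √((-3)² + 3² + (-4)²) = 47/√34 = 8.06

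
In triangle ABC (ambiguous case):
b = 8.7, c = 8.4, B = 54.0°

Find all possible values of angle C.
sin(C)/c = sin(B)/b  →  sin(C) = c·sin(B)/b = 8.4·sin(54.0°)/8.7 = 0.781120
C₁ = arcsin(0.781120) = 51.36°,  C₂ = 180° - C₁ = 128.64°
Check C₂: A = 180° - 54.0° - 128.64° = -2.64° ≤ 0, rejected
C = 51.36° (one solution)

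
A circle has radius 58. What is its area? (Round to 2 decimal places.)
Area = pi * r²
Area = pi * 58²
Area = pi * 3364
Area = 10568.32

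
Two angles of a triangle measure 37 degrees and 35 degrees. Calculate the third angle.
Sum of angles in a triangle = 180 degrees
Third angle = 180 - 37 - 35
Third angle = 108 degrees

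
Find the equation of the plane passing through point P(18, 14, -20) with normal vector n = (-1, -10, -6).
d = n·P = (-1)(18) + (-10)(14) + (-6)(-20) = -38
Plane: -x - 10y - 6z = -38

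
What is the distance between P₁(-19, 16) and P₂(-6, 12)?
Using the distance formula: d = sqrt((x₂-x₁)² + (y₂-y₁)²)
dx = (-6) - (-19) = 13
dy = 12 - 16 = -4
d = sqrt(13² + (-4)²) = sqrt(169 + 16) = sqrt(185) = 13.60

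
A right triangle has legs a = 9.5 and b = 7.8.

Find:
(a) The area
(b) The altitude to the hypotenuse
(a) Area = ½ab = ½·9.5·7.8 = 37.05
(b) Hypotenuse c = √(9.5² + 7.8²) = √151.09 = 12.2919
    Area = ½·c·h_c  →  h_c = 2·Area/c = 2·37.05/12.2919 = 6.028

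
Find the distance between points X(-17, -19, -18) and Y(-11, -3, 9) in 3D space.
d = √[(6)² + (16)² + (27)²] = √1021 = 31.95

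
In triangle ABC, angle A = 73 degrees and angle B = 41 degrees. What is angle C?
Sum of angles in a triangle = 180 degrees
Third angle = 180 - 73 - 41
Third angle = 66 degrees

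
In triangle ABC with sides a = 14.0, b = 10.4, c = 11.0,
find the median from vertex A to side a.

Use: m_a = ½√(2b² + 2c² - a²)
m_a = ½√(2·10.4² + 2·11.0² - 14.0²)
m_a = ½√(216.32 + 242 - 196) = ½√262.32 = 8.098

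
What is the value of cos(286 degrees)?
cos(286 degrees) = 0.2756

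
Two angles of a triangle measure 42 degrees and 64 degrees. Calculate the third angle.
Sum of angles in a triangle = 180 degrees
Third angle = 180 - 42 - 64
Third angle = 74 degrees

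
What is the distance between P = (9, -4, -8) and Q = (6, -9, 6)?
d = √[(-3)² + (-5)² + (14)²] = √230 = 15.17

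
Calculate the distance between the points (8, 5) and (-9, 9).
Using the distance formula: d = sqrt((x₂-x₁)² + (y₂-y₁)²)
dx = (-9) - 8 = -17
dy = 9 - 5 = 4
d = sqrt((-17)² + 4²) = sqrt(289 + 16) = sqrt(305) = 17.46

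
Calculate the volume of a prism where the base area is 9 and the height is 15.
Volume = base area * height
Volume = 9 * 15
Volume = 135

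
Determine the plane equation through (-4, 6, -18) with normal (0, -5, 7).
d = n·P = (0)(-4) + (-5)(6) + (7)(-18) = -156
Plane: -5y + 7z = -156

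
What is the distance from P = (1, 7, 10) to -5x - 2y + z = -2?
d = |(-5)(1) + (-2)(7) + 1(10) - (-2)| / √((-5)² + (-2)² + 1²) = 7/√30 = 1.278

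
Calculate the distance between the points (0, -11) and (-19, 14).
Using the distance formula: d = sqrt((x₂-x₁)² + (y₂-y₁)²)
dx = (-19) - 0 = -19
dy = 14 - (-11) = 25
d = sqrt((-19)² + 25²) = sqrt(361 + 625) = sqrt(986) = 31.40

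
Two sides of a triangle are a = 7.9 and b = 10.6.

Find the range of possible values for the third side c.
By the triangle inequality: |a - b| < c < a + b
|7.9 - 10.6| < c < 7.9 + 10.6
2.7 < c < 18.5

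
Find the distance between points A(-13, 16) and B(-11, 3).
Using the distance formula: d = sqrt((x₂-x₁)² + (y₂-y₁)²)
dx = (-11) - (-13) = 2
dy = 3 - 16 = -13
d = sqrt(2² + (-13)²) = sqrt(4 + 169) = sqrt(173) = 13.15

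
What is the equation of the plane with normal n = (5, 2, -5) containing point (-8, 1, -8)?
d = n·P = (5)(-8) + (2)(1) + (-5)(-8) = 2
Plane: 5x + 2y - 5z = 2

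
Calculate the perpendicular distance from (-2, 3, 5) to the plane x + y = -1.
d = |1(-2) + 1(3) + 0(5) - (-1)| / √(1² + 1² + 0²) = 2/√2 = 1.414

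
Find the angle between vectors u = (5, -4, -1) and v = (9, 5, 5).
u·v = 20, |u|² = 42, |v|² = 131
cos θ = 20/√5502 ≈ 0.2696
θ ≈ 74.36°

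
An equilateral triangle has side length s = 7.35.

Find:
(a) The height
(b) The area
(a) Height h = s·√3/2 = 7.35·√3/2 = 6.365
(b) Area = (√3/4)·s² = (√3/4)·7.35² = (√3/4)·54.0225 = 23.39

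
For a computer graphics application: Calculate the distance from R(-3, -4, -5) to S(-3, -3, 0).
d = √[(0)² + (1)² + (5)²] = √26 = 5.099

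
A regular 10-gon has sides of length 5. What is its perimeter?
Perimeter = number of sides * side length
Perimeter = 10 * 5
Perimeter = 50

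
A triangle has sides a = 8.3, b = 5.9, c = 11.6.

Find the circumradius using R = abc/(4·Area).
s = (a+b+c)/2 = 12.9
Area = √(s(s-a)(s-b)(s-c)) = √(12.9·4.6·7·1.3) = 23.2378
R = abc/(4·Area) = (8.3·5.9·11.6)/(4·23.2378) = 568.052/92.9512 = 6.111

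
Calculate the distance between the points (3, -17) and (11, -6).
Using the distance formula: d = sqrt((x₂-x₁)² + (y₂-y₁)²)
dx = 11 - 3 = 8
dy = (-6) - (-17) = 11
d = sqrt(8² + 11²) = sqrt(64 + 121) = sqrt(185) = 13.60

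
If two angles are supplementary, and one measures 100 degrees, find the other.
Supplementary angles sum to 180 degrees.
Other angle = 180 - 100
Other angle = 80 degrees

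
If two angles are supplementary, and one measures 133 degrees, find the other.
Supplementary angles sum to 180 degrees.
Other angle = 180 - 133
Other angle = 47 degrees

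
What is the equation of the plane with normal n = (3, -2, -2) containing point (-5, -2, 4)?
d = n·P = (3)(-5) + (-2)(-2) + (-2)(4) = -19
Plane: 3x - 2y - 2z = -19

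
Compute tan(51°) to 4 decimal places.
tan(51 degrees) = 1.2349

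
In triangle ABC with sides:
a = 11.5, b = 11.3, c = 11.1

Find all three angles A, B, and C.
By the law of cosines:
cos(A) = (b² + c² - a²)/(2bc) = 0.472973  →  A = 61.77°
cos(B) = (a² + c² - b²)/(2ac) = 0.500470  →  B = 59.97°
cos(C) = (a² + b² - c²)/(2ab) = 0.526087  →  C = 58.26°
Check: A + B + C = 180.0° ✓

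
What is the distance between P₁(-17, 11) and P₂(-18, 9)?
Using the distance formula: d = sqrt((x₂-x₁)² + (y₂-y₁)²)
dx = (-18) - (-17) = -1
dy = 9 - 11 = -2
d = sqrt((-1)² + (-2)²) = sqrt(1 + 4) = sqrt(5) = 2.24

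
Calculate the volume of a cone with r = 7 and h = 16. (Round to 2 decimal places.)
Volume = (1/3) * pi * r² * h
Volume = (1/3) * pi * 7² * 16
Volume = (1/3) * pi * 49 * 16
Volume = (1/3) * pi * 784
Volume = 821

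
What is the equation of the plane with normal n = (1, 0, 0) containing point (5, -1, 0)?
d = n·P = (1)(5) + (0)(-1) + (0)(0) = 5
Plane: x = 5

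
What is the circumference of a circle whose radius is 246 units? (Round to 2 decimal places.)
Circumference = 2 * pi * r
Circumference = 2 * pi * 246
Circumference = 1545.66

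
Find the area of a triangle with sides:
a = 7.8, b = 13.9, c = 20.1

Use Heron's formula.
s = (a+b+c)/2 = (7.8+13.9+20.1)/2 = 20.9
A = √(s(s-a)(s-b)(s-c)) = √(20.9·13.1·7·0.8)
A = √1533.22 = 39.16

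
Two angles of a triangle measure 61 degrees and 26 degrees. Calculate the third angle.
Sum of angles in a triangle = 180 degrees
Third angle = 180 - 61 - 26
Third angle = 93 degrees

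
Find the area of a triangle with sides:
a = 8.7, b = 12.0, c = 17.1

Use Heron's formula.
s = (a+b+c)/2 = (8.7+12.0+17.1)/2 = 18.9
A = √(s(s-a)(s-b)(s-c)) = √(18.9·10.2·6.9·1.8)
A = √2394.33 = 48.93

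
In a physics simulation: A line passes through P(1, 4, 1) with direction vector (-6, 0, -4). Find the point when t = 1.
P(1) = (1 + (-6)(1), 4 + 0(1), 1 + (-4)(1)) = (-5, 4, -3)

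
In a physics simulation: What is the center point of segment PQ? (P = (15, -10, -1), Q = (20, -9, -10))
Midpoint = ((15+20)/2, (-10-9)/2, (-1-10)/2) = (17.5, -9.5, -5.5)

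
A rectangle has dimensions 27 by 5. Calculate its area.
Area = length * width
Area = 27 * 5
Area = 135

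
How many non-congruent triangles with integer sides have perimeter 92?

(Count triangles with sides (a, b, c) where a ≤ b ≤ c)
With a ≤ b ≤ c and a + b + c = 92, the triangle inequality a + b > c gives c < 92/2, so c ≤ 45.
Iterate a from 1 to ⌊p/3⌋ = 30; for each a, b ranges from a to ⌊(p−a)/2⌋ with c = p − a − b, keeping only c ≥ b.
Triples: (2, 45, 45), (3, 44, 45), (4, 43, 45), …
Count = 176 triangles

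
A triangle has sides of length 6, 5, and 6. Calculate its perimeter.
Perimeter = sum of all sides
Perimeter = 6 + 5 + 6
Perimeter = 17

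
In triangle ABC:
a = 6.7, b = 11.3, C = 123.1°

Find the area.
Using A = ½ab·sin(C):
A = ½·6.7·11.3·sin(123.1°) = ½·75.71·0.837719 = 31.71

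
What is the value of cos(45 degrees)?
cos(45 degrees) = sqrt(2)/2
Decimal approximation: 0.7071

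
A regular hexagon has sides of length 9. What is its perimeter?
Perimeter = number of sides * side length
Perimeter = 6 * 9
Perimeter = 54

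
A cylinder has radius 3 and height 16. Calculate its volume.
Volume = pi * r² * h
Volume = pi * 3² * 16
Volume = pi * 9 * 16
Volume = pi * 144
Volume = 452.39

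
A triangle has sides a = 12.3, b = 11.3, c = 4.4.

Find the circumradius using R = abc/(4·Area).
s = (a+b+c)/2 = 14
Area = √(s(s-a)(s-b)(s-c)) = √(14·1.7·2.7·9.6) = 24.8374
R = abc/(4·Area) = (12.3·11.3·4.4)/(4·24.8374) = 611.556/99.3496 = 6.156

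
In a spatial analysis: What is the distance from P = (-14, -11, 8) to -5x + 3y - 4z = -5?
d = |(-5)(-14) + 3(-11) + (-4)(8) - (-5)| / √((-5)² + 3² + (-4)²) = 10/√50 = 1.414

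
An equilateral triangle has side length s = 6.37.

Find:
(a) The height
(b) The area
(a) Height h = s·√3/2 = 6.37·√3/2 = 5.517
(b) Area = (√3/4)·s² = (√3/4)·6.37² = (√3/4)·40.5769 = 17.57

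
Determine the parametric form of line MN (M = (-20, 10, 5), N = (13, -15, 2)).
Direction vector d = N - M = (33, -25, -3)
x = -20 + 33t, y = 10 - 25t, z = 5 - 3t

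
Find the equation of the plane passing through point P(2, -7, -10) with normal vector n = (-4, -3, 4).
d = n·P = (-4)(2) + (-3)(-7) + (4)(-10) = -27
Plane: -4x - 3y + 4z = -27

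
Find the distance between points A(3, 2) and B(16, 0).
Using the distance formula: d = sqrt((x₂-x₁)² + (y₂-y₁)²)
dx = 16 - 3 = 13
dy = 0 - 2 = -2
d = sqrt(13² + (-2)²) = sqrt(169 + 4) = sqrt(173) = 13.15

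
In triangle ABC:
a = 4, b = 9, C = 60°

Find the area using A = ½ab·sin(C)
A = ½·4·9·sin(60°) = ½·36·0.866025 = 15.59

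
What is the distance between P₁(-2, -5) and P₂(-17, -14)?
Using the distance formula: d = sqrt((x₂-x₁)² + (y₂-y₁)²)
dx = (-17) - (-2) = -15
dy = (-14) - (-5) = -9
d = sqrt((-15)² + (-9)²) = sqrt(225 + 81) = sqrt(306) = 17.49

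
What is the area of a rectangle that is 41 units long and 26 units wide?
Area = length * width
Area = 41 * 26
Area = 1066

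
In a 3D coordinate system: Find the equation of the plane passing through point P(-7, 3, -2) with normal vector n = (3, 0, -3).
d = n·P = (3)(-7) + (0)(3) + (-3)(-2) = -15
Plane: 3x - 3z = -15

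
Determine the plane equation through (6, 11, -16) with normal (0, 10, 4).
d = n·P = (0)(6) + (10)(11) + (4)(-16) = 46
Plane: 10y + 4z = 46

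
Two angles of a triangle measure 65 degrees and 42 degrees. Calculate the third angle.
Sum of angles in a triangle = 180 degrees
Third angle = 180 - 65 - 42
Third angle = 73 degrees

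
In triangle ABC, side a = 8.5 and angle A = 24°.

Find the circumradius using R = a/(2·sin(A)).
R = a/(2·sin(A)) = 8.5/(2·sin(24°))
R = 8.5/(2·0.406737) = 8.5/0.813473 = 10.45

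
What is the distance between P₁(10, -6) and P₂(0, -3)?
Using the distance formula: d = sqrt((x₂-x₁)² + (y₂-y₁)²)
dx = 0 - 10 = -10
dy = (-3) - (-6) = 3
d = sqrt((-10)² + 3²) = sqrt(100 + 9) = sqrt(109) = 10.44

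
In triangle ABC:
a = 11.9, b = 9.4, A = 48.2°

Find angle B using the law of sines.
sin(B)/b = sin(A)/a
sin(B) = b·sin(A)/a = 9.4·sin(48.2°)/11.9 = 0.588863
B = arcsin(0.588863) = 36.08°  (b ≤ a, so B ≤ A and the acute solution is unique)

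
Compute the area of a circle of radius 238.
Area = pi * r²
Area = pi * 238²
Area = pi * 56644
Area = 177952.37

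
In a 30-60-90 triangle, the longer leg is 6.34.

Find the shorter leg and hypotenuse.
In a 30-60-90 triangle, sides are in ratio 1 : √3 : 2.
Long leg = short leg·√3  →  short leg = 6.34/√3 = 3.66
Hypotenuse = 2·(short leg) = 2·6.34/√3 = 7.321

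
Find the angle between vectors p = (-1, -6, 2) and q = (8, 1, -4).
p·q = -22, |p|² = 41, |q|² = 81
cos θ = -22/√3321 ≈ -0.3818
θ ≈ 112.4°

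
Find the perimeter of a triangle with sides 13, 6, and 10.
Perimeter = sum of all sides
Perimeter = 13 + 6 + 10
Perimeter = 29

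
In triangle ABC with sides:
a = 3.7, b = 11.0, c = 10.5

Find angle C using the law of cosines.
cos(C) = (a² + b² - c²)/(2ab)
cos(C) = (3.7² + 11.0² - 10.5²)/(2·3.7·11.0) = 24.44/81.4 = 0.300246
C = arccos(0.300246) = 72.53°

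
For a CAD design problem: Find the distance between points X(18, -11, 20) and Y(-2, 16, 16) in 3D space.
d = √[(-20)² + (27)² + (-4)²] = √1145 = 33.84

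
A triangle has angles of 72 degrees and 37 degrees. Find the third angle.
Sum of angles in a triangle = 180 degrees
Third angle = 180 - 72 - 37
Third angle = 71 degrees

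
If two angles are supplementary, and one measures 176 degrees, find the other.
Supplementary angles sum to 180 degrees.
Other angle = 180 - 176
Other angle = 4 degrees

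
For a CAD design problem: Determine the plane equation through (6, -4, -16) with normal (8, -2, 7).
d = n·P = (8)(6) + (-2)(-4) + (7)(-16) = -56
Plane: 8x - 2y + 7z = -56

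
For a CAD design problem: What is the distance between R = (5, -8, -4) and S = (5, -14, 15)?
d = √[(0)² + (-6)² + (19)²] = √397 = 19.92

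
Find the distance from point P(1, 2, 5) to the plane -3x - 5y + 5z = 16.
d = |(-3)(1) + (-5)(2) + 5(5) - (16)| / √((-3)² + (-5)² + 5²) = 4/√59 = 0.5208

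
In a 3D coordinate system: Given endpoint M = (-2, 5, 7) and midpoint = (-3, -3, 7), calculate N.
N = (2×(-3) - (-2), 2×(-3) - 5, 2×7 - 7) = (-4, -11, 7)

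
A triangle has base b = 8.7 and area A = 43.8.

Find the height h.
A = ½bh  →  h = 2A/b
h = 2·43.8/8.7 = 10.07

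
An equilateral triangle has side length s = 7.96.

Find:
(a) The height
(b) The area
(a) Height h = s·√3/2 = 7.96·√3/2 = 6.894
(b) Area = (√3/4)·s² = (√3/4)·7.96² = (√3/4)·63.3616 = 27.44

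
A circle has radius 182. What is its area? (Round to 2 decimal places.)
Area = pi * r²
Area = pi * 182²
Area = pi * 33124
Area = 104062.12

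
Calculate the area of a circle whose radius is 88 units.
Area = pi * r²
Area = pi * 88²
Area = pi * 7744
Area = 24328.49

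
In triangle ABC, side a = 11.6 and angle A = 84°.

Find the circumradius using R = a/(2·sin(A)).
R = a/(2·sin(A)) = 11.6/(2·sin(84°))
R = 11.6/(2·0.994522) = 11.6/1.989044 = 5.832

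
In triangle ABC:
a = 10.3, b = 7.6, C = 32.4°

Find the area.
Using A = ½ab·sin(C):
A = ½·10.3·7.6·sin(32.4°) = ½·78.28·0.535827 = 20.97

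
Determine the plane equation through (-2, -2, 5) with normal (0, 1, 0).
d = n·P = (0)(-2) + (1)(-2) + (0)(5) = -2
Plane: y = -2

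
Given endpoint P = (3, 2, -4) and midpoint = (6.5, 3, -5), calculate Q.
Q = (2×6.5 - 3, 2×3 - 2, 2×(-5) - (-4)) = (10, 4, -6)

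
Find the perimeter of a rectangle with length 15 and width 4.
Perimeter = 2 * (length + width)
Perimeter = 2 * (15 + 4)
Perimeter = 2 * 19
Perimeter = 38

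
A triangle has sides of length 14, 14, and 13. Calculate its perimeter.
Perimeter = sum of all sides
Perimeter = 14 + 14 + 13
Perimeter = 41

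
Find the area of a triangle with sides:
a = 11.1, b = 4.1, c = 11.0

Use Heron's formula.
s = (a+b+c)/2 = (11.1+4.1+11.0)/2 = 13.1
A = √(s(s-a)(s-b)(s-c)) = √(13.1·2·9·2.1)
A = √495.18 = 22.25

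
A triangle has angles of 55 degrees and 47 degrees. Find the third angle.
Sum of angles in a triangle = 180 degrees
Third angle = 180 - 55 - 47
Third angle = 78 degrees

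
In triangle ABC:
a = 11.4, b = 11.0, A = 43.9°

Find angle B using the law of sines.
sin(B)/b = sin(A)/a
sin(B) = b·sin(A)/a = 11.0·sin(43.9°)/11.4 = 0.669072
B = arcsin(0.669072) = 42°  (b ≤ a, so B ≤ A and the acute solution is unique)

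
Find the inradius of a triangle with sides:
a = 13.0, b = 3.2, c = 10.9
s = (a+b+c)/2 = (13.0+3.2+10.9)/2 = 13.55
Area = √(s(s-a)(s-b)(s-c)) = √(13.55·0.55·10.35·2.65) = 14.297
r = Area/s = 14.297/13.55 = 1.055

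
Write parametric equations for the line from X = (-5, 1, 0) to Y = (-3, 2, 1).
Direction vector d = Y - X = (2, 1, 1)
x = -5 + 2t, y = 1 + t, z = 0 + t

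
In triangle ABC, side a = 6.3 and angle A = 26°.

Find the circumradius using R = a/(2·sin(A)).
R = a/(2·sin(A)) = 6.3/(2·sin(26°))
R = 6.3/(2·0.438371) = 6.3/0.876742 = 7.186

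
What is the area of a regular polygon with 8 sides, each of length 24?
For a regular 8-gon with side length s = 24:
Apothem a = s / (2*tan(pi/8)) = 24 / (2*tan(pi/8)) ≈ 28.97056
Perimeter P = 8 * 24 = 192
Area = (1/2) * P * a = (1/2) * 192 * 28.97056 = 2781.17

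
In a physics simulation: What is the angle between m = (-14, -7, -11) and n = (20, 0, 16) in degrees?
m·n = -456, |m|² = 366, |n|² = 656
cos θ = -456/√240096 ≈ -0.9306
θ ≈ 158.5°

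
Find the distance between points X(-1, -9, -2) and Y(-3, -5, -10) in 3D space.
d = √[(-2)² + (4)² + (-8)²] = √84 = 9.165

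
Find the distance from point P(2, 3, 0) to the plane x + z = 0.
d = |1(2) + 0(3) + 1(0) - (0)| / √(1² + 0² + 1²) = 2/√2 = 1.414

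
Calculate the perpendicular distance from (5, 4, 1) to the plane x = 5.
d = |1(5) + 0(4) + 0(1) - (5)| / √(1² + 0² + 0²) = 0/√1 = 0.0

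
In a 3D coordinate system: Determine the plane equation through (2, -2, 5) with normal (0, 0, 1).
d = n·P = (0)(2) + (0)(-2) + (1)(5) = 5
Plane: z = 5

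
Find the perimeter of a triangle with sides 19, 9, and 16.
Perimeter = sum of all sides
Perimeter = 19 + 9 + 16
Perimeter = 44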